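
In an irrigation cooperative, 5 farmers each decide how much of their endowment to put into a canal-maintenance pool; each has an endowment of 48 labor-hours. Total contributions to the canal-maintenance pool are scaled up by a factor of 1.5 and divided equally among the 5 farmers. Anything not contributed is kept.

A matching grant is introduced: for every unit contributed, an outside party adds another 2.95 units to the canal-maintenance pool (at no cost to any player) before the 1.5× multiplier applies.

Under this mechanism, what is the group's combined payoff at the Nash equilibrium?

1422.00 labor-hours

With the mechanism, a contributed unit returns 1.5 × 3.95 / 5 = 1.1850 per unit of net cost to the contributor — now above 1 — so contributing fully is weakly dominant for every player.
At the Nash equilibrium everyone contributes 48. Group total payoff = 1.5 × 3.95 × 240 = 1422.00.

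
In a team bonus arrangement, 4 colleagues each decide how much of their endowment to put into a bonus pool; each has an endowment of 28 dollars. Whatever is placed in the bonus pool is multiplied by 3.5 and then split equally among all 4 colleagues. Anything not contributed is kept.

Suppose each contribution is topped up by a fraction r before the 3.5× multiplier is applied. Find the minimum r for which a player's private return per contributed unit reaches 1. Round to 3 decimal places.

0.143

With matching at rate r, one contributed unit becomes (1 + r) in the bonus pool and returns 3.5 × (1 + r) / 4 to the contributor.
Setting this equal to 1: 1 + r = 4/3.5 = 1.1429.
So the minimum matching rate is r = 1.1429 − 1 = 0.143.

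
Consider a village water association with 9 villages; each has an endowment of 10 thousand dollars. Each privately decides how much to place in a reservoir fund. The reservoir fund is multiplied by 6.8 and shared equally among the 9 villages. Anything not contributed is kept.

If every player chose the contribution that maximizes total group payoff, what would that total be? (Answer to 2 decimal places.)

Each contributed unit returns 6.800 to the group as a whole (0.7556 to each of 9 players), which exceeds 1, so the social optimum is full contribution: group total = 6.800 × 90 = 612.00.

612.00 thousand dollars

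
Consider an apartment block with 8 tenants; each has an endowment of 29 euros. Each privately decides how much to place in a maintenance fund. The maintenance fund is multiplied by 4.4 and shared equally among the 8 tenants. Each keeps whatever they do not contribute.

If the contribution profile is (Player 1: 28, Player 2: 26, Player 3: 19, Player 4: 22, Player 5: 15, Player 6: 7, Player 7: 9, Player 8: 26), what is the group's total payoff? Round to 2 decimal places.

Total contributed: 28 + 26 + 19 + 22 + 15 + 7 + 9 + 26 = 152; total kept: 8 × 29 − 152 = 80.
The maintenance fund pays out 4.4 × 152 = 668.80 in aggregate.
Group total = 80 + 668.80 = 748.80.

748.80 euros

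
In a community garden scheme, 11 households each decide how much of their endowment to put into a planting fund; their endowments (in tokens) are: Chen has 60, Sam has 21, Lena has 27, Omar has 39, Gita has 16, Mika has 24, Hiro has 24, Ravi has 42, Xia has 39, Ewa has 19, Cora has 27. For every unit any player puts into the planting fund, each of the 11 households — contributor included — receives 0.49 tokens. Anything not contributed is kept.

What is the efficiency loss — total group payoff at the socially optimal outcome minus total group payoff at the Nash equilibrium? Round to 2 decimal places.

The private return per contributed unit is 0.49 < 1 for everyone, so the Nash equilibrium is zero contribution and the group total is Σ E_j = 60 + 21 + 27 + 39 + 16 + 24 + 24 + 42 + 39 + 19 + 27 = 338.
Each contributed unit returns 5.390 to the group, so the social optimum is full contribution by everyone: group total = 5.390 × 338 = 1821.82.
Efficiency loss = (5.390 − 1) × 338 = 1483.82.

1483.82 tokens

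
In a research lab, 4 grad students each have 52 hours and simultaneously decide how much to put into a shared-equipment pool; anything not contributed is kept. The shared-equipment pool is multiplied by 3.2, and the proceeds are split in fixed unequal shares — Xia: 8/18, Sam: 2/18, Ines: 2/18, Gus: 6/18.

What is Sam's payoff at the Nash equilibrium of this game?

88.98 hours

A player with share s gets back 3.2·s per unit contributed, so full contribution is dominant for anyone with s > 1/3.2 = 0.3125 and zero contribution is dominant for anyone below.
Xia and Gus are above the threshold, contributing 52 each; the remaining 2 contribute 0. Total contributed: 104.
Sam keeps 52 and receives 3.2 × 104 × 2/18 = 36.98 from the shared-equipment pool, for a payoff of 88.98.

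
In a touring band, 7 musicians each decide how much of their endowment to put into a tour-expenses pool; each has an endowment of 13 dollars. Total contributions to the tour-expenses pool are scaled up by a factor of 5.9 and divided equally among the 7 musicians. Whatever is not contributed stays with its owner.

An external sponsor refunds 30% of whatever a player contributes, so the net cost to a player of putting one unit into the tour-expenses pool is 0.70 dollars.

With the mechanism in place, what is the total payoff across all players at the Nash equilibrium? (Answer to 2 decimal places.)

564.20 dollars

With the mechanism, a contributed unit returns (5.9/7) / 0.70 = 1.2041 per unit of net cost to the contributor — now above 1 — so contributing fully is weakly dominant for every player.
So the Nash equilibrium is full contribution by all 7; the group earns 7 × (13 × 0.30 + 5.9 × 13) = 564.20.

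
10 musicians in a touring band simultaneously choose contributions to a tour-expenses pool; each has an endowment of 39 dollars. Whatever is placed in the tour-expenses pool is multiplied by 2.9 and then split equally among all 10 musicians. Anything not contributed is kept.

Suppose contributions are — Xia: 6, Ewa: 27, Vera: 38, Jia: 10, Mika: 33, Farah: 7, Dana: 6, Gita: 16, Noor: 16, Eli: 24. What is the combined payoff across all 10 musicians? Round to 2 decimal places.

737.70 dollars

Total contributed: 6 + 27 + 38 + 10 + 33 + 7 + 6 + 16 + 16 + 24 = 183; total kept: 10 × 39 − 183 = 207.
The tour-expenses pool pays out 2.9 × 183 = 530.70 in aggregate.
Group total = 207 + 530.70 = 737.70.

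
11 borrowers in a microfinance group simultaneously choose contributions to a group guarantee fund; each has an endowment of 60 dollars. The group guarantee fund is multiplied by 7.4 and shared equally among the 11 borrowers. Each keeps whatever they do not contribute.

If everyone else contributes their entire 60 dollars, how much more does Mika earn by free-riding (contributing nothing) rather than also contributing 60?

19.64 dollars

Switching from a contribution of 60 to 0 lets Mika keep an extra 60 dollars, but lowers the group guarantee fund by 60, which costs Mika their own share of that drop: 7.4/11 × 60 = 40.36.
Net gain = 60 − 40.36 = 19.64. The private return per contributed unit (0.6727) is below 1, so free-riding is indeed the best response regardless of what the others do.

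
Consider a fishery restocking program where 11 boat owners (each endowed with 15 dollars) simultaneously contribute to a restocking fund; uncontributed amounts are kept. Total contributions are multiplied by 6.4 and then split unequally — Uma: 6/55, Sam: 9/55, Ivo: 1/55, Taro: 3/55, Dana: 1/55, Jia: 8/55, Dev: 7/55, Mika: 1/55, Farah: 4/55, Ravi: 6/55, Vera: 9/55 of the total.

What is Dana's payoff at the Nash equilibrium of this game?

18.49 dollars

Each unit j contributes comes back to j as 6.4 × (j's share), so j prefers to contribute only if that share exceeds 1/6.4 = 0.1563; otherwise keeping the unit dominates.
The shares above 0.1563 belong to Sam and Vera, contributing 15 each; the remaining 9 contribute 0. Total contributed: 30.
Dana keeps 15 and receives 6.4 × 30 × 1/55 = 3.49 from the restocking fund, for a payoff of 18.49.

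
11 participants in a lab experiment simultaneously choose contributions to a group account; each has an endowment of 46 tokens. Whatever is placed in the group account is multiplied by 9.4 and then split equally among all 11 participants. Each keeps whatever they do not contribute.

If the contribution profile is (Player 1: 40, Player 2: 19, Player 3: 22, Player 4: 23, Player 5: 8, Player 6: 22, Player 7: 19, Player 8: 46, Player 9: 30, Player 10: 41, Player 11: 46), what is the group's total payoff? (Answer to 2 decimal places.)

Total contributed: 40 + 19 + 22 + 23 + 8 + 22 + 19 + 46 + 30 + 41 + 46 = 316; total kept: 11 × 46 − 316 = 190.
The group account pays out 9.4 × 316 = 2970.40 in aggregate.
Group total = 190 + 2970.40 = 3160.40.

3160.40 tokens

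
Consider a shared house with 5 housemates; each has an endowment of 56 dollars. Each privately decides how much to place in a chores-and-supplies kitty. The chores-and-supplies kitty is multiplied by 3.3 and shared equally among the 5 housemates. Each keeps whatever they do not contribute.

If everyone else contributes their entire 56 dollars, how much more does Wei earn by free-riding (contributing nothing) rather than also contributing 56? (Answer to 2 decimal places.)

Switching from a contribution of 56 to 0 lets Wei keep an extra 56 dollars, but lowers the chores-and-supplies kitty by 56, which costs Wei their own share of that drop: 3.3/5 × 56 = 36.96.
Net gain = 56 − 36.96 = 19.04. The private return per contributed unit (0.6600) is below 1, so free-riding is indeed the best response regardless of what the others do.

19.04 dollars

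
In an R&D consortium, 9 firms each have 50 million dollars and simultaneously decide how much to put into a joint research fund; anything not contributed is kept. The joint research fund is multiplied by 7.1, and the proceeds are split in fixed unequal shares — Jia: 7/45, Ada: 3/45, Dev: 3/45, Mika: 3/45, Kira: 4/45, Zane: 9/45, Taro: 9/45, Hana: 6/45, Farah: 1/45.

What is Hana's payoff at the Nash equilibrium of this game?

192.00 million dollars

For player j, contributing a unit is worthwhile iff 7.1 × (j's share) ≥ 1, i.e. iff j's share is at least 0.1408.
The shares above 0.1408 belong to Jia, Zane and Taro, contributing 50 each; the remaining 6 contribute 0. Total contributed: 150.
Hana keeps 50 and receives 7.1 × 150 × 6/45 = 142.00 from the joint research fund, for a payoff of 192.00.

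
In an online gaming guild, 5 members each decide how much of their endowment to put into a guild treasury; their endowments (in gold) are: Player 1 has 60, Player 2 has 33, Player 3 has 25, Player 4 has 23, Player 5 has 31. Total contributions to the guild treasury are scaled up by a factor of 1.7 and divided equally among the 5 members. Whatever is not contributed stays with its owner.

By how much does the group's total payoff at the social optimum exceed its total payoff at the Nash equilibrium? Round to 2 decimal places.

The private return per contributed unit is 1.7/5 = 0.3400 < 1 for every player regardless of endowment, so the Nash equilibrium is zero contribution and the group total is Σ E_j = 60 + 33 + 25 + 23 + 31 = 172.
Each contributed unit returns 1.700 to the group, so the social optimum is full contribution by everyone: group total = 1.700 × 172 = 292.40.
Efficiency loss = (1.700 − 1) × 172 = 120.40.

120.40 gold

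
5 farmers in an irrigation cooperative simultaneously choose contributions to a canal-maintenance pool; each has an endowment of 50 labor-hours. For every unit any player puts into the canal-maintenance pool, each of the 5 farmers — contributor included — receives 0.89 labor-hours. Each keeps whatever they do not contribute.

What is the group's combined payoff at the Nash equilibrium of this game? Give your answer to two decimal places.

The private return per contributed unit is 0.89 < 1, so contributing 0 is dominant for every player. At the Nash equilibrium everyone keeps their 50, and the group total is 5 × 50 = 250.

250.00 labor-hours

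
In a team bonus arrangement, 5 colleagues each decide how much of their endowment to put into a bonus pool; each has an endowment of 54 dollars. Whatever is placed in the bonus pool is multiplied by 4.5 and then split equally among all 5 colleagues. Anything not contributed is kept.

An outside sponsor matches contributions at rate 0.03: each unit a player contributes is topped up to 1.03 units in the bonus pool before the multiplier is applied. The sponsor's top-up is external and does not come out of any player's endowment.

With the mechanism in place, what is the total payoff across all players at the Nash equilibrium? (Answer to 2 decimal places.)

With the mechanism, a contributed unit returns 4.5 × 1.03 / 5 = 0.9270 per unit of net cost — still below 1 — so contributing 0 remains dominant for every player.
At the Nash equilibrium no one contributes; group total payoff = 5 × 54 = 270.

270.00 dollars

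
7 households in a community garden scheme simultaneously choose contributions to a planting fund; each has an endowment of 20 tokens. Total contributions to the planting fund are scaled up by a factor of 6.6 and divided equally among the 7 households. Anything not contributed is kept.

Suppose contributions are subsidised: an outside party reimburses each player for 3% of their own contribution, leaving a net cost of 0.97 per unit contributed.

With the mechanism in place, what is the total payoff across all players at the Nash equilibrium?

140.00 tokens

Even with the mechanism, each unit contributed returns only (6.6/7) / 0.97 = 0.9720 per unit of net cost, so contributing nothing is still dominant.
Everyone keeps their endowment and the group total is 7 × 20 = 140.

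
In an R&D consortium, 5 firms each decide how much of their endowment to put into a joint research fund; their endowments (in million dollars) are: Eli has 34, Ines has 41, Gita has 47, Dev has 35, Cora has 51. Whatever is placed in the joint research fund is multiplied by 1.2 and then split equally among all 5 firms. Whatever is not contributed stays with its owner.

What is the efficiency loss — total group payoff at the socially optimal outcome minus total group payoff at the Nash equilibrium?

41.60 million dollars

The private return per contributed unit is 1.2/5 = 0.2400 < 1 for every player regardless of endowment, so the Nash equilibrium is zero contribution and the group total is Σ E_j = 34 + 41 + 47 + 35 + 51 = 208.
Each contributed unit returns 1.200 to the group, so the social optimum is full contribution by everyone: group total = 1.200 × 208 = 249.60.
Efficiency loss = (1.200 − 1) × 208 = 41.60.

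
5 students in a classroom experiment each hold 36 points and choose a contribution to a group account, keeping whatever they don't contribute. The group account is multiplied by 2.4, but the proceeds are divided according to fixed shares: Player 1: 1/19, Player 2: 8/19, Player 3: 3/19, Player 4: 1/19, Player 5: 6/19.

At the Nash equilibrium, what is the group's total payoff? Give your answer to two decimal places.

For player j, contributing a unit is worthwhile iff 2.4 × (j's share) ≥ 1, i.e. iff j's share is at least 0.4167.
Player 2 alone (share 8/19) is above the threshold, contributing 36; the remaining 4 contribute 0. Total contributed: 36.
The group account pays out 2.4 × 36 = 86.40 in total (split across the unequal shares, but the aggregate is all that matters for the group sum).
The 4 free-riders keep 36 each, adding 144. Group total = 144 + 86.40 = 230.40.

230.40 points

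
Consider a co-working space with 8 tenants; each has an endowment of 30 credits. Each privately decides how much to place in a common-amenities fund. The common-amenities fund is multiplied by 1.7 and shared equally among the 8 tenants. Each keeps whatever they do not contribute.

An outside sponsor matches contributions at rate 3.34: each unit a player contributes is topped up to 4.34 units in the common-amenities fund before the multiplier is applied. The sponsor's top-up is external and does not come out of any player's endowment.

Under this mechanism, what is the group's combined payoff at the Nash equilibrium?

240.00 credits

Even with the mechanism, each unit contributed returns only 1.7 × 4.34 / 8 = 0.9223 per unit of net cost, so contributing nothing is still dominant.
At the Nash equilibrium no one contributes; group total payoff = 8 × 30 = 240.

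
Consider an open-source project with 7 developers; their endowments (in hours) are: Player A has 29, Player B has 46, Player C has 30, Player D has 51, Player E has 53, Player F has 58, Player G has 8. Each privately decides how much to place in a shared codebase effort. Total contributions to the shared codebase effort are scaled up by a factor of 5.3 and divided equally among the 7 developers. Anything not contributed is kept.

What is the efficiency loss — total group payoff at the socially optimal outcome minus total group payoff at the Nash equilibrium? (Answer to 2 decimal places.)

1182.50 hours

The private return per contributed unit is 5.3/7 = 0.7571 < 1 for every player regardless of endowment, so the Nash equilibrium is zero contribution and the group total is Σ E_j = 29 + 46 + 30 + 51 + 53 + 58 + 8 = 275.
Each contributed unit returns 5.300 to the group, so the social optimum is full contribution by everyone: group total = 5.300 × 275 = 1457.50.
Efficiency loss = (5.300 − 1) × 275 = 1182.50.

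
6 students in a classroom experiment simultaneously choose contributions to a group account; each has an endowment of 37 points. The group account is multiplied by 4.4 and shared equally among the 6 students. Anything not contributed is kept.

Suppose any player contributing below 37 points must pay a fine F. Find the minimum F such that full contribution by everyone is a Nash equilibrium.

9.87 points

Given the others contribute fully, the best deviation is to contribute 0 (any partial contribution still incurs the fine and gives up units whose private return 0.7333 is below 1).
Deviating from 37 to 0 saves 37 points but forfeits the deviator's share of the drop in the group account: 4.4/6 × 37 = 27.13.
So the deviation gain is 37 − 27.13 = 9.87, and the fine must be at least 9.87 points to wipe it out.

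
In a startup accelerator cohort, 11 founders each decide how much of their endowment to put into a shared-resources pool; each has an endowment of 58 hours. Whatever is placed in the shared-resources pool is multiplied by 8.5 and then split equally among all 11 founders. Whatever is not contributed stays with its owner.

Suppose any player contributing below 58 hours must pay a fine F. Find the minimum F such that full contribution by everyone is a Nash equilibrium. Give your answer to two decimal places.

Given the others contribute fully, the best deviation is to contribute 0 (any partial contribution still incurs the fine and gives up units whose private return 0.7727 is below 1).
Deviating from 58 to 0 saves 58 hours but forfeits the deviator's share of the drop in the shared-resources pool: 8.5/11 × 58 = 44.82.
So the deviation gain is 58 − 44.82 = 13.18, and the fine must be at least 13.18 hours to wipe it out.

13.18 hours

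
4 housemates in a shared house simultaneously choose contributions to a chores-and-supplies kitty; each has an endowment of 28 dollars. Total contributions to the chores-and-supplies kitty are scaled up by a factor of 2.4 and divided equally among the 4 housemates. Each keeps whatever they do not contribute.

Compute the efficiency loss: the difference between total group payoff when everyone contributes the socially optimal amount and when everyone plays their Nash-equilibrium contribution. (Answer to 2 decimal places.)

Each contributed unit returns 2.4/4 = 0.6000 to its contributor — below 1 — so contributing 0 is dominant for every player. At the Nash equilibrium everyone keeps their 28, and the group total is 4 × 28 = 112.
Each contributed unit returns 2.400 to the group as a whole (0.6000 to each of 4 players), which exceeds 1, so the social optimum is full contribution: group total = 2.400 × 112 = 268.80.
Efficiency loss = 268.80 − 112 = 156.80.

156.80 dollars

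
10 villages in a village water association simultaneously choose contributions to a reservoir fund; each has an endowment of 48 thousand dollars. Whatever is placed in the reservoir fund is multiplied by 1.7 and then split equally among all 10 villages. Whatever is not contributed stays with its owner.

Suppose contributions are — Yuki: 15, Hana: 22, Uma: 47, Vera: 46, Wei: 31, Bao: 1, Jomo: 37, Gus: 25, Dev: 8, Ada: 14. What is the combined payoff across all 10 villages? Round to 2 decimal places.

Total contributed: 15 + 22 + 47 + 46 + 31 + 1 + 37 + 25 + 8 + 14 = 246; total kept: 10 × 48 − 246 = 234.
The reservoir fund pays out 1.7 × 246 = 418.20 in aggregate.
Group total = 234 + 418.20 = 652.20.

652.20 thousand dollars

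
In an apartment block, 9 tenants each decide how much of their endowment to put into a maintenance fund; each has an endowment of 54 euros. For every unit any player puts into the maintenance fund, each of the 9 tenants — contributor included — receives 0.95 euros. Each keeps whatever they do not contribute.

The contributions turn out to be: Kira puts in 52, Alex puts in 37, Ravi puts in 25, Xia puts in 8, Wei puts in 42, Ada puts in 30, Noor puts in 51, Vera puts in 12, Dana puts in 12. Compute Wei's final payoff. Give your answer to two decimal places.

Total contributed: 52 + 37 + 25 + 8 + 42 + 30 + 51 + 12 + 12 = 269.
Each receives 0.95 × 269 = 255.55 from the maintenance fund.
Wei keeps 54 − 42 = 12, so Wei's payoff is 12 + 255.55 = 267.55.

267.55 euros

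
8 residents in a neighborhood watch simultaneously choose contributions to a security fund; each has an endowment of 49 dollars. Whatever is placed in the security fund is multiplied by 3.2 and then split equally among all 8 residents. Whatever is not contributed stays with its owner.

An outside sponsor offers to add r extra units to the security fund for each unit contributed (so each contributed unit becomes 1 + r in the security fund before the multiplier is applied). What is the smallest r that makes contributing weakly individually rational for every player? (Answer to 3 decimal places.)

With matching at rate r, one contributed unit becomes (1 + r) in the security fund and returns 3.2 × (1 + r) / 8 to the contributor.
Setting this equal to 1: 1 + r = 8/3.2 = 2.5000.
So the minimum matching rate is r = 2.5000 − 1 = 1.500.

1.500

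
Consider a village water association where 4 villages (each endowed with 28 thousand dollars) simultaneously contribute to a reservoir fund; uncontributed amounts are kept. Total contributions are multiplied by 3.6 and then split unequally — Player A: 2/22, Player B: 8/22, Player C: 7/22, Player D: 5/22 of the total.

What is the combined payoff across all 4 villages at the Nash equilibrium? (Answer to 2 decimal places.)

Each unit j contributes comes back to j as 3.6 × (j's share), so j prefers to contribute only if that share exceeds 1/3.6 = 0.2778; otherwise keeping the unit dominates.
The shares above 0.2778 belong to Player B and Player C, contributing 28 each; the remaining 2 contribute 0. Total contributed: 56.
The reservoir fund pays out 3.6 × 56 = 201.60 in total (split across the unequal shares, but the aggregate is all that matters for the group sum).
The 2 free-riders keep 28 each, adding 56. Group total = 56 + 201.60 = 257.60.

257.60 thousand dollars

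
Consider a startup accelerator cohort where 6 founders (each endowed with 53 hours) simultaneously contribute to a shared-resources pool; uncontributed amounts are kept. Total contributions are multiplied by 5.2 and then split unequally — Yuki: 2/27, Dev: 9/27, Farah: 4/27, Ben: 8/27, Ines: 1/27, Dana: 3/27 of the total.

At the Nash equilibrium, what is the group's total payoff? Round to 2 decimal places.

A player with share s gets back 5.2·s per unit contributed, so full contribution is dominant for anyone with s > 1/5.2 = 0.1923 and zero contribution is dominant for anyone below.
The shares above 0.1923 belong to Dev and Ben, contributing 53 each; the remaining 4 contribute 0. Total contributed: 106.
The shared-resources pool pays out 5.2 × 106 = 551.20 in total (split across the unequal shares, but the aggregate is all that matters for the group sum).
The 4 free-riders keep 53 each, adding 212. Group total = 212 + 551.20 = 763.20.

763.20 hours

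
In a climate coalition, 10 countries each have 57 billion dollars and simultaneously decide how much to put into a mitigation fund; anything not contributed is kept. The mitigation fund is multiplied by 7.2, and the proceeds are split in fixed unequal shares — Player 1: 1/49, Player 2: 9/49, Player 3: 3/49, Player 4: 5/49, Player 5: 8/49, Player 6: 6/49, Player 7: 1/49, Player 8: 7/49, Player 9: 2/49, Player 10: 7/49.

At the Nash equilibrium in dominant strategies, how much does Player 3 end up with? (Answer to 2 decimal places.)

157.51 billion dollars

Player j's private return per contributed unit is 7.2 × (j's share). Contributing is weakly dominant for j when that share is at least 1/7.2 = 0.1389, and contributing 0 is dominant otherwise.
Player 2, Player 5, Player 8 and Player 10 are above the threshold, contributing 57 each; the remaining 6 contribute 0. Total contributed: 228.
Player 3 keeps 57 and receives 7.2 × 228 × 3/49 = 100.51 from the mitigation fund, for a payoff of 157.51.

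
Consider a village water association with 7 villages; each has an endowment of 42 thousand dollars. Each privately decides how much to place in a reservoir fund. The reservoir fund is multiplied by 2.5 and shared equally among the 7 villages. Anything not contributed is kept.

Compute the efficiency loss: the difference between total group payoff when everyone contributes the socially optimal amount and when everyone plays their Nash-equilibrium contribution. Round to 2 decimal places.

Each contributed unit returns 2.5/7 = 0.3571 to its contributor — below 1 — so contributing 0 is dominant for every player. At the Nash equilibrium everyone keeps their 42, and the group total is 7 × 42 = 294.
Each contributed unit returns 2.500 to the group as a whole (0.3571 to each of 7 players), which exceeds 1, so the social optimum is full contribution: group total = 2.500 × 294 = 735.00.
Efficiency loss = 735.00 − 294 = 441.00.

441.00 thousand dollars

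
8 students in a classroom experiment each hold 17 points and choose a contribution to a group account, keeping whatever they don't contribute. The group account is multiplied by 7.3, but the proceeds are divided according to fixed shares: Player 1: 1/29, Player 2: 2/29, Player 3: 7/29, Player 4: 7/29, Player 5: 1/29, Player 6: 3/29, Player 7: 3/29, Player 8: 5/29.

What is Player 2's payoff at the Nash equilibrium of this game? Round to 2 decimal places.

42.68 points

Each unit j contributes comes back to j as 7.3 × (j's share), so j prefers to contribute only if that share exceeds 1/7.3 = 0.1370; otherwise keeping the unit dominates.
The shares above 0.1370 belong to Player 3, Player 4 and Player 8, contributing 17 each; the remaining 5 contribute 0. Total contributed: 51.
Player 2 keeps 17 and receives 7.3 × 51 × 2/29 = 25.68 from the group account, for a payoff of 42.68.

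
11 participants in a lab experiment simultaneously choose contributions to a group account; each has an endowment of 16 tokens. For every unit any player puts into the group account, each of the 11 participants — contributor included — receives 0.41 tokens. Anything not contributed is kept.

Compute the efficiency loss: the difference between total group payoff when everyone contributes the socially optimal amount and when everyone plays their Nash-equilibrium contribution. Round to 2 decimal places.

617.76 tokens

The private return per contributed unit is 0.41 < 1, so contributing 0 is dominant for every player. At the Nash equilibrium everyone keeps their 16, and the group total is 11 × 16 = 176.
Each contributed unit returns 4.510 to the group as a whole (0.41 to each of 11 players), which exceeds 1, so the social optimum is full contribution: group total = 4.510 × 176 = 793.76.
Efficiency loss = 793.76 − 176 = 617.76.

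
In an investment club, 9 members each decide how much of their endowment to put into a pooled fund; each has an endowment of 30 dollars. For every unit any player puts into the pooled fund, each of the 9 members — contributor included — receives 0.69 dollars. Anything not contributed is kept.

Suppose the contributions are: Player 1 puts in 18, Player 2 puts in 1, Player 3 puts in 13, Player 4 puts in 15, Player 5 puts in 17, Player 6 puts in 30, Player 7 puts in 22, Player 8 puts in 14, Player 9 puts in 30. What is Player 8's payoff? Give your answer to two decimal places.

126.40 dollars

Total contributed: 18 + 1 + 13 + 15 + 17 + 30 + 22 + 14 + 30 = 160.
Each receives 0.69 × 160 = 110.40 from the pooled fund.
Player 8 keeps 30 − 14 = 16, so Player 8's payoff is 16 + 110.40 = 126.40.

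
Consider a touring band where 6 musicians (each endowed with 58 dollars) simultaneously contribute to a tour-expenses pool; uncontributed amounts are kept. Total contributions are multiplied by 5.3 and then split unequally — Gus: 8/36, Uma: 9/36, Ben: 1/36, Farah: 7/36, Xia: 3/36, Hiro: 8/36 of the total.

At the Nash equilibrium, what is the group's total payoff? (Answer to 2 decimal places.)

1345.60 dollars

Player j's private return per contributed unit is 5.3 × (j's share). Contributing is weakly dominant for j when that share is at least 1/5.3 = 0.1887, and contributing 0 is dominant otherwise.
Gus, Uma, Farah and Hiro clear that bar, contributing 58 each; the remaining 2 contribute 0. Total contributed: 232.
The tour-expenses pool pays out 5.3 × 232 = 1229.60 in total (split across the unequal shares, but the aggregate is all that matters for the group sum).
The 2 free-riders keep 58 each, adding 116. Group total = 116 + 1229.60 = 1345.60.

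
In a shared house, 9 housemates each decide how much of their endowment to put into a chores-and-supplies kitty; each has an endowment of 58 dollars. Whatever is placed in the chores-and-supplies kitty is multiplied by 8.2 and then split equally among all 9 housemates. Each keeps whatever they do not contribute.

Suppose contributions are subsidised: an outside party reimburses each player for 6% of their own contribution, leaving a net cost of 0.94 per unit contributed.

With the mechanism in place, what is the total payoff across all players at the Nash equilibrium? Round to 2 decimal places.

522.00 dollars

With the mechanism, a contributed unit returns (8.2/9) / 0.94 = 0.9693 per unit of net cost — still below 1 — so contributing 0 remains dominant for every player.
Everyone keeps their endowment and the group total is 9 × 58 = 522.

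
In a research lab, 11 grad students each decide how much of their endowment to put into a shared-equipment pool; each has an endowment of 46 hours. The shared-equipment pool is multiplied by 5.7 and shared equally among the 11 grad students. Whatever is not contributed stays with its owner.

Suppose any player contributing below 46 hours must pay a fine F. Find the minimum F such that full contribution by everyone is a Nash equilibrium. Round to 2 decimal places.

22.16 hours

Given the others contribute fully, the best deviation is to contribute 0 (any partial contribution still incurs the fine and gives up units whose private return 0.5182 is below 1).
Deviating from 46 to 0 saves 46 hours but forfeits the deviator's share of the drop in the shared-equipment pool: 5.7/11 × 46 = 23.84.
So the deviation gain is 46 − 23.84 = 22.16, and the fine must be at least 22.16 hours to wipe it out.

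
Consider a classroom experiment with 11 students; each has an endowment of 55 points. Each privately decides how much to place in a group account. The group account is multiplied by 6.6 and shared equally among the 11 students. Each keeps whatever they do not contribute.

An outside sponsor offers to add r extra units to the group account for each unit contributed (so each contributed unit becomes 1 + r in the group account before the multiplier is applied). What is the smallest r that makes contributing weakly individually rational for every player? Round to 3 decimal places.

0.667

With matching at rate r, one contributed unit becomes (1 + r) in the group account and returns 6.6 × (1 + r) / 11 to the contributor.
Setting this equal to 1: 1 + r = 11/6.6 = 1.6667.
So the minimum matching rate is r = 1.6667 − 1 = 0.667.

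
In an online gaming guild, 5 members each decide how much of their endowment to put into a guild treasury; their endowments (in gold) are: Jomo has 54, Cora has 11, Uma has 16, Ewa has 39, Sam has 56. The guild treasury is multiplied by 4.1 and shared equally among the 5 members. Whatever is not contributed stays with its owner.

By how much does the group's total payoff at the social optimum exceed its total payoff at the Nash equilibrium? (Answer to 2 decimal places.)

The private return per contributed unit is 4.1/5 = 0.8200 < 1 for every player regardless of endowment, so the Nash equilibrium is zero contribution and the group total is Σ E_j = 54 + 11 + 16 + 39 + 56 = 176.
Each contributed unit returns 4.100 to the group, so the social optimum is full contribution by everyone: group total = 4.100 × 176 = 721.60.
Efficiency loss = (4.100 − 1) × 176 = 545.60.

545.60 gold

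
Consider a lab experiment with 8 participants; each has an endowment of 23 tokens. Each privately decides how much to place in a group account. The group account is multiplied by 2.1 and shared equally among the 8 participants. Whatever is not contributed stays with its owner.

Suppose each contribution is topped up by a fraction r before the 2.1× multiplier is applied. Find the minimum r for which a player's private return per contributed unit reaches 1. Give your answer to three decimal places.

With matching at rate r, one contributed unit becomes (1 + r) in the group account and returns 2.1 × (1 + r) / 8 to the contributor.
Setting this equal to 1: 1 + r = 8/2.1 = 3.8095.
So the minimum matching rate is r = 3.8095 − 1 = 2.810.

2.810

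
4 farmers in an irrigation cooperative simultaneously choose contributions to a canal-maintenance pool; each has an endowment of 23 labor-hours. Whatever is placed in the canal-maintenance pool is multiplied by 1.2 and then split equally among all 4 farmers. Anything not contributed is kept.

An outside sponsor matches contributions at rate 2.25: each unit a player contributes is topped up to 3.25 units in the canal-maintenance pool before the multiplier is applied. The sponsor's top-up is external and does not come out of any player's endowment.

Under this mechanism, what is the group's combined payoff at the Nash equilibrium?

92.00 labor-hours

Even with the mechanism, each unit contributed returns only 1.2 × 3.25 / 4 = 0.9750 per unit of net cost, so contributing nothing is still dominant.
At the Nash equilibrium no one contributes; group total payoff = 4 × 23 = 92.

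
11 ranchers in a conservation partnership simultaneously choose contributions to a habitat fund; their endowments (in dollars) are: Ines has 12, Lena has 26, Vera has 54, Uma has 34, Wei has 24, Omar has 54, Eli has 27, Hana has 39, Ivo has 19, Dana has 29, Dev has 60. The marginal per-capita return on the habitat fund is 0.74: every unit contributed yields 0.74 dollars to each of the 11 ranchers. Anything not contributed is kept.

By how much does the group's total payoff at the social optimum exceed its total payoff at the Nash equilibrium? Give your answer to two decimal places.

The private return per contributed unit is 0.74 < 1 for everyone, so the Nash equilibrium is zero contribution and the group total is Σ E_j = 12 + 26 + 54 + 34 + 24 + 54 + 27 + 39 + 19 + 29 + 60 = 378.
Each contributed unit returns 8.140 to the group, so the social optimum is full contribution by everyone: group total = 8.140 × 378 = 3076.92.
Efficiency loss = (8.140 − 1) × 378 = 2698.92.

2698.92 dollars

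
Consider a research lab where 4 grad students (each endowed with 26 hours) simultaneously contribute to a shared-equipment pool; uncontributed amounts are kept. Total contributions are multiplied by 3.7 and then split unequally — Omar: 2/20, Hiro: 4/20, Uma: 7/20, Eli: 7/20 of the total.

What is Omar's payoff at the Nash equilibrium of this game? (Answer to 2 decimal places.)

45.24 hours

For player j, contributing a unit is worthwhile iff 3.7 × (j's share) ≥ 1, i.e. iff j's share is at least 0.2703.
Uma and Eli are above the threshold, contributing 26 each; the remaining 2 contribute 0. Total contributed: 52.
Omar keeps 26 and receives 3.7 × 52 × 2/20 = 19.24 from the shared-equipment pool, for a payoff of 45.24.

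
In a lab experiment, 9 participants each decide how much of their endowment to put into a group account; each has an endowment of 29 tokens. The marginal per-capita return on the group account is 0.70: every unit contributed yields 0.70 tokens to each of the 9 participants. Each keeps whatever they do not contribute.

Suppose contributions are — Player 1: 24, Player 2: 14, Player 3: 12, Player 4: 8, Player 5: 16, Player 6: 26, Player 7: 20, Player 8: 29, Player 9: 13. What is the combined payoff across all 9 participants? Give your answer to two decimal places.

Total contributed: 24 + 14 + 12 + 8 + 16 + 26 + 20 + 29 + 13 = 162; total kept: 9 × 29 − 162 = 99.
The group account pays out 0.70 × 9 × 162 = 1020.60 in aggregate.
Group total = 99 + 1020.60 = 1119.60.

1119.60 tokens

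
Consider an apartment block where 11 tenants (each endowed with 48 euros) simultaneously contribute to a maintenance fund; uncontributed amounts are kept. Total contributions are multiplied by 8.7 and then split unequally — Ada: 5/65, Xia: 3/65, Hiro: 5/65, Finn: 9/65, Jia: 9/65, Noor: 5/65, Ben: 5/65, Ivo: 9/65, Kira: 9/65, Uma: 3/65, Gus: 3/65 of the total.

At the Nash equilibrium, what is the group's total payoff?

Each unit j contributes comes back to j as 8.7 × (j's share), so j prefers to contribute only if that share exceeds 1/8.7 = 0.1149; otherwise keeping the unit dominates.
Finn, Jia, Ivo and Kira are above the threshold, contributing 48 each; the remaining 7 contribute 0. Total contributed: 192.
The maintenance fund pays out 8.7 × 192 = 1670.40 in total (split across the unequal shares, but the aggregate is all that matters for the group sum).
The 7 free-riders keep 48 each, adding 336. Group total = 336 + 1670.40 = 2006.40.

2006.40 euros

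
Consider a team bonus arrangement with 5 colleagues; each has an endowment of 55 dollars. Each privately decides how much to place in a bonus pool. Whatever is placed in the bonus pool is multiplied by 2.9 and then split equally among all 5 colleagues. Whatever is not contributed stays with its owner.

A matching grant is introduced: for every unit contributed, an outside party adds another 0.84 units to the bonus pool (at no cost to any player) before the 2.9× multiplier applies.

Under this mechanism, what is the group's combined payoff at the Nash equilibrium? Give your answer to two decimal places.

The effective private return per unit is now 2.9 × 1.84 / 5 = 1.0672 > 1, so every player's dominant strategy flips to full contribution.
At the Nash equilibrium everyone contributes 55. Group total payoff = 2.9 × 1.84 × 275 = 1467.40.

1467.40 dollars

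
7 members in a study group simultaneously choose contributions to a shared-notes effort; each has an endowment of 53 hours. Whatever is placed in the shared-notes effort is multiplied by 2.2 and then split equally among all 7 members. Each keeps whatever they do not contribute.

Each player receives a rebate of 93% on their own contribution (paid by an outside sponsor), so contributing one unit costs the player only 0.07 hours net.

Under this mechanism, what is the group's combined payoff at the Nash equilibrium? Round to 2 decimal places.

Under the mechanism each unit contributed yields (2.2/7) / 0.07 = 4.4898 back to its contributor per unit of net cost, which exceeds 1, making full contribution the dominant choice for everyone.
So the Nash equilibrium is full contribution by all 7; the group earns 7 × (53 × 0.93 + 2.2 × 53) = 1161.23.

1161.23 hours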